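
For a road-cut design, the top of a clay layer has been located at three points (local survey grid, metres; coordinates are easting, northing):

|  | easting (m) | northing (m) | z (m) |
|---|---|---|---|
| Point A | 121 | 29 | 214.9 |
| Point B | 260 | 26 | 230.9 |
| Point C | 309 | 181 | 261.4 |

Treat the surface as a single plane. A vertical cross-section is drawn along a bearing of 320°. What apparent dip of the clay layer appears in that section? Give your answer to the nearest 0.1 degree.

Two edge vectors: Point A→Point B = (139, -3, 16), Point A→Point C = (188, 152, 46.5).
Normal n = (Point A→Point B) × (Point A→Point C) = (-2571.5, -3455.5, 21692).
So ∂z/∂easting = −n_x/n_z = 0.11855 and ∂z/∂northing = −n_y/n_z = 0.15930.
Unit vector along 320° is (sin 320°, cos 320°) = (-0.6428, 0.7660).
Slope in that direction = a·(-0.6428) + b·(0.7660) = 0.04583.
Apparent dip = arctan|0.04583| = 2.6° (true dip is 11.2°, so apparent ≤ true as expected).

2.6°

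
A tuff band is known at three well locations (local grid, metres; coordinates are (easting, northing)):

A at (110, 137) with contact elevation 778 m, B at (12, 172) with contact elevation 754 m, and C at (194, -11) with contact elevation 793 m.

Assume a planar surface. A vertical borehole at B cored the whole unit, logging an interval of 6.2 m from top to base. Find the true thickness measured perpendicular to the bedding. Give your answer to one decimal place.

6.0 m

Two edge vectors: A→B = (-98, 35, -24), A→C = (84, -148, 15).
Normal n = (A→B) × (A→C) = (-3027, -546, 11564).
So ∂z/∂E = −n_x/n_z = 0.26176 and ∂z/∂N = −n_y/n_z = 0.04722.
|∇z| = √(a²+b²) = 0.26598, so dip δ = arctan(0.26598) = 14.89°.
True thickness = vertical thickness × cos δ = 6.2 × cos 14.89° = 6.0 m.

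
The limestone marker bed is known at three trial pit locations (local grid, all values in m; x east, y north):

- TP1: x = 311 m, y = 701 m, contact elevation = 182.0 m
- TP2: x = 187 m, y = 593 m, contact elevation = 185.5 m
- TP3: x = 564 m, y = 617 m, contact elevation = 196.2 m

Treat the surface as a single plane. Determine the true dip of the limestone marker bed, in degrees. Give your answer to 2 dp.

4.43°

Let the plane be z = a·x + b·y + c.
TP2−TP1: −124a − 108b = 3.5;  TP3−TP1: 253a − 84b = 14.2.
Solving gives a = 0.03285, b = −0.07012.
Gradient magnitude |∇z| = √(a² + b²) = √(0.00108 + 0.00492) = 0.07743.
True dip = arctan(0.07743) = 4.43°, dipping toward NNW (azimuth ≈ 335°).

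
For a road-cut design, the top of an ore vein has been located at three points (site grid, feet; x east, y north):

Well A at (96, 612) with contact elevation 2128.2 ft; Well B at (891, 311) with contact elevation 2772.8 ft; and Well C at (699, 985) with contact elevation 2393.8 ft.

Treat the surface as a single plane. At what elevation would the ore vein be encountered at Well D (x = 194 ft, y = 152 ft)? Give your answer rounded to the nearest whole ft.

2365 ft

Let the plane be z = a·x + b·y + c.
Well B−Well A: 795a − 301b = 644.6;  Well C−Well A: 603a + 373b = 265.6.
Solving gives a = 0.67020, b = −0.37140.
Then c = 2128.2 − a·96 − b·612 = 2291.16.
At (194, 152): z = 130.0 − 56.5 + 2291.16 = 2364.7 ft.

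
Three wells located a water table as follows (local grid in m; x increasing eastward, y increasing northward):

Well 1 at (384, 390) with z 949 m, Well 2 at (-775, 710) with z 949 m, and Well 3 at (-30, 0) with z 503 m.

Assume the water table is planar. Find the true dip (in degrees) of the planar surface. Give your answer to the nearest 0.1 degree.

Let the plane be z = a·x + b·y + c.
Well 2−Well 1: −1159a + 320b = 0;  Well 3−Well 1: −414a − 390b = −446.
Solving gives a = 0.24418, b = 0.88438.
Gradient magnitude |∇z| = √(a² + b²) = √(0.05962 + 0.78214) = 0.91747.
True dip = arctan(0.91747) = 42.5°, dipping toward SSW (azimuth ≈ 195°).

42.5°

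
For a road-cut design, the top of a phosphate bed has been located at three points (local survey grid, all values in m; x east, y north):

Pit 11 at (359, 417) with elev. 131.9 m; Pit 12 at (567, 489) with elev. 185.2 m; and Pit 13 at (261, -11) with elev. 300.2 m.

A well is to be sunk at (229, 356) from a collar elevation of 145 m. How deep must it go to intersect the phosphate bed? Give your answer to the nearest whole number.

39 m

Two edge vectors: Pit 11→Pit 12 = (208, 72, 53.3), Pit 11→Pit 13 = (-98, -428, 168.3).
Normal n = (Pit 11→Pit 12) × (Pit 11→Pit 13) = (34930, -40229.8, -81968).
So ∂z/∂x = −n_x/n_z = 0.42614 and ∂z/∂y = −n_y/n_z = −0.49080.
Intercept c from Pit 11: 131.9 − 152.98 + 204.66 = 183.58.
At (229, 356): z_contact = 97.6 − 174.7 + 183.58 = 106.4 m.
Depth below ground = 145 − 106.4 = 39 m.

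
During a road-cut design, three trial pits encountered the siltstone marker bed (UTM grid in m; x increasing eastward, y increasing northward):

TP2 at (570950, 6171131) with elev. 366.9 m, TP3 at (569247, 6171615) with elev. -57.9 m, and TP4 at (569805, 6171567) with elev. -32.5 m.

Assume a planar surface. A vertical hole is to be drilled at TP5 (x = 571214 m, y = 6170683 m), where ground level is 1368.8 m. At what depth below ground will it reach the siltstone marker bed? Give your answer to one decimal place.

552.3 m

Let the plane be z = a·x + b·y + c.
TP3−TP2: −1703a + 484b = −424.8;  TP4−TP2: −1145a + 436b = −399.4.
Solving gives a = −0.042993076, b = −1.028961174.
Then c = 366.9 − a·570950 − b·6171131 = 6374768.00.
At (571214, 6170683): z_contact = −24558.25 − 6349393.22 + 6374768.00 = 816.52 m.
Depth below ground = 1368.8 − 816.52 = 552.3 m.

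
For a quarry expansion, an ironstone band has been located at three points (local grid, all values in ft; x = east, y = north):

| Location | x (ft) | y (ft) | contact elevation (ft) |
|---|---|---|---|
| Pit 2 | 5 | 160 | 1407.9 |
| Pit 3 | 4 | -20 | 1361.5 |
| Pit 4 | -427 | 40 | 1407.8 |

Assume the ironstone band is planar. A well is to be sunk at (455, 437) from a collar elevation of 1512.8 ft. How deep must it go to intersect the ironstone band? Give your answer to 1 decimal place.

Two edge vectors: Pit 2→Pit 3 = (-1, -180, -46.4), Pit 2→Pit 4 = (-432, -120, -0.1).
Normal n = (Pit 2→Pit 3) × (Pit 2→Pit 4) = (-5550, 20044.7, -77640).
So ∂z/∂x = −n_x/n_z = −0.07148 and ∂z/∂y = −n_y/n_z = 0.25817.
Intercept c from Pit 2: 1407.9 + 0.36 − 41.31 = 1366.95.
At (455, 437): z_contact = −32.53 + 112.82 + 1366.95 = 1447.25 ft.
Depth below ground = 1512.8 − 1447.25 = 65.6 ft.

65.6 ft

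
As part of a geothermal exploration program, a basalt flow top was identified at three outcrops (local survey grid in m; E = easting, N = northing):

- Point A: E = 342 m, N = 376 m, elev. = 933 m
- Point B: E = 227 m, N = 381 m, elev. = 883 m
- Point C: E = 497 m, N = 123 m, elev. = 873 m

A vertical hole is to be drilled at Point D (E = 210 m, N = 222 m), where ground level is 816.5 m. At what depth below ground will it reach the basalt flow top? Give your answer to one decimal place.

Let the plane be z = a·E + b·N + c.
Point B−Point A: −115a + 5b = −50;  Point C−Point A: 155a − 253b = −60.
Solving gives a = 0.45727, b = 0.51730.
Then c = 933 − a·342 − b·376 = 582.11.
At (210, 222): z_contact = 96.03 + 114.84 + 582.11 = 792.98 m.
Depth below ground = 816.5 − 792.98 = 23.5 m.

23.5 m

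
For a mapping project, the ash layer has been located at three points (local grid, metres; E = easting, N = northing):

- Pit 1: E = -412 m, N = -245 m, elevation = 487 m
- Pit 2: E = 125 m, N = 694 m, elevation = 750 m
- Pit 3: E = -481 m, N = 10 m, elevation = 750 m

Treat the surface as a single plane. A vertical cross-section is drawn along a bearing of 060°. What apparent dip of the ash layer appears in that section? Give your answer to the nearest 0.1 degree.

Let the plane be z = a·E + b·N + c.
Pit 2−Pit 1: 537a + 939b = 263;  Pit 3−Pit 1: −69a + 255b = 263.
Solving gives a = −0.89176, b = 0.79007.
Unit vector along 060° is (sin 60°, cos 60°) = (0.8660, 0.5000).
Slope in that direction = a·(0.8660) + b·(0.5000) = −0.37725.
Apparent dip = arctan|0.37725| = 20.7° (true dip is 50.0°, so apparent ≤ true as expected).

20.7°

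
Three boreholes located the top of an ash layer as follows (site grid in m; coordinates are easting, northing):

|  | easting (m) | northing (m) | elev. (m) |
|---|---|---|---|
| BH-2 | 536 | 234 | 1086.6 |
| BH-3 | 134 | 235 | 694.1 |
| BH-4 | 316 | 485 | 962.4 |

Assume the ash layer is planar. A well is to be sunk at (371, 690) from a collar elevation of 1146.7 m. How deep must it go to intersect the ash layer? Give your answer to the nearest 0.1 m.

56.4 m

Two edge vectors: BH-2→BH-3 = (-402, 1, -392.5), BH-2→BH-4 = (-220, 251, -124.2).
Normal n = (BH-2→BH-3) × (BH-2→BH-4) = (98393.3, 36421.6, -100682).
So ∂z/∂easting = −n_x/n_z = 0.97727 and ∂z/∂northing = −n_y/n_z = 0.36175.
Intercept c from BH-2: 1086.6 − 523.82 − 84.65 = 478.14.
At (371, 690): z_contact = 362.57 + 249.61 + 478.14 = 1090.31 m.
Depth below ground = 1146.7 − 1090.31 = 56.4 m.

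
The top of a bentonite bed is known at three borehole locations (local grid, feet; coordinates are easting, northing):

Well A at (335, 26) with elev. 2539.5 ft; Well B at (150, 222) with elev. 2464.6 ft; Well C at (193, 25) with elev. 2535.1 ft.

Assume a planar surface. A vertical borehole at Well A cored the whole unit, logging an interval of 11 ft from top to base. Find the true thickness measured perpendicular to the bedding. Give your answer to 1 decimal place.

Two edge vectors: Well A→Well B = (-185, 196, -74.9), Well A→Well C = (-142, -1, -4.4).
Normal n = (Well A→Well B) × (Well A→Well C) = (-937.3, 9821.8, 28017).
So ∂z/∂easting = −n_x/n_z = 0.03345 and ∂z/∂northing = −n_y/n_z = −0.35057.
|∇z| = √(a²+b²) = 0.35216, so dip δ = arctan(0.35216) = 19.40°.
True thickness = vertical thickness × cos δ = 11 × cos 19.40° = 10.4 ft.

10.4 ft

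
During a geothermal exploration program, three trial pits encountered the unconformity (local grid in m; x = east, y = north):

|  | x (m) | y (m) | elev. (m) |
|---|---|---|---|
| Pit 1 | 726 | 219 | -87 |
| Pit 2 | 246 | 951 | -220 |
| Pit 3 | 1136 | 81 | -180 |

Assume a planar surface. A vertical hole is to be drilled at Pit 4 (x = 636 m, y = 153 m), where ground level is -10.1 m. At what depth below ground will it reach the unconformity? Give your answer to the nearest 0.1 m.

Let the plane be z = a·x + b·y + c.
Pit 2−Pit 1: −480a + 732b = −133;  Pit 3−Pit 1: 410a − 138b = −93.
Solving gives a = −0.369548, b = −0.424021.
Then c = -87 − a·726 − b·219 = 274.15.
At (636, 153): z_contact = −235.03 − 64.88 + 274.15 = -25.76 m.
Depth below ground = -10.1 − (-25.76) = 15.7 m.

15.7 m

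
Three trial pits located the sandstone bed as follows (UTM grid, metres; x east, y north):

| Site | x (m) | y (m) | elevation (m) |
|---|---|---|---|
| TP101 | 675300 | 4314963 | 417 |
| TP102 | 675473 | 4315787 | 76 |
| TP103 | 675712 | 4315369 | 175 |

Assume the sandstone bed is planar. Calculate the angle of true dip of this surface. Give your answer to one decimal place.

Two edge vectors: TP101→TP102 = (173, 824, -341), TP101→TP103 = (412, 406, -242).
Normal n = (TP101→TP102) × (TP101→TP103) = (-60962, -98626, -269250).
So ∂z/∂x = −n_x/n_z = −0.22641 and ∂z/∂y = −n_y/n_z = −0.36630.
Gradient magnitude |∇z| = √(a² + b²) = √(0.05126 + 0.13417) = 0.43063.
True dip = arctan(0.43063) = 23.3°, dipping toward NNE (azimuth ≈ 032°).

23.3°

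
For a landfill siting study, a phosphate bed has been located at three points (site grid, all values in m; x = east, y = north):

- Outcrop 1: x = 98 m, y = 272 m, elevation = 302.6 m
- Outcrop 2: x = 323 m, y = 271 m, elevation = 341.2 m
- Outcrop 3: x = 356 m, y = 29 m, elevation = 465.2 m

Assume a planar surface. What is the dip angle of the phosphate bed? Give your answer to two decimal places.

27.37°

Two edge vectors: Outcrop 1→Outcrop 2 = (225, -1, 38.6), Outcrop 1→Outcrop 3 = (258, -243, 162.6).
Normal n = (Outcrop 1→Outcrop 2) × (Outcrop 1→Outcrop 3) = (9217.2, -26626.2, -54417).
So ∂z/∂x = −n_x/n_z = 0.16938 and ∂z/∂y = −n_y/n_z = −0.48930.
Gradient magnitude |∇z| = √(a² + b²) = √(0.02869 + 0.23941) = 0.51779.
True dip = arctan(0.51779) = 27.37°, dipping toward NNW (azimuth ≈ 341°).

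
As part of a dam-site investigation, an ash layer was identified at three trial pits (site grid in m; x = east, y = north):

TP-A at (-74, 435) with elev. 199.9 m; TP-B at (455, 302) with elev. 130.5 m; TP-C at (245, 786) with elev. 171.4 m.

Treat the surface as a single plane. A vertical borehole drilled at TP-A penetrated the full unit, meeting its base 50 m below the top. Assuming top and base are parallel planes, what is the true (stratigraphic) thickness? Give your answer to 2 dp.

Two edge vectors: TP-A→TP-B = (529, -133, -69.4), TP-A→TP-C = (319, 351, -28.5).
Normal n = (TP-A→TP-B) × (TP-A→TP-C) = (28149.9, -7062.1, 228106).
So ∂z/∂x = −n_x/n_z = −0.12341 and ∂z/∂y = −n_y/n_z = 0.03096.
|∇z| = √(a²+b²) = 0.12723, so dip δ = arctan(0.12723) = 7.25°.
True thickness = vertical thickness × cos δ = 50 × cos 7.25° = 49.60 m.

49.60 m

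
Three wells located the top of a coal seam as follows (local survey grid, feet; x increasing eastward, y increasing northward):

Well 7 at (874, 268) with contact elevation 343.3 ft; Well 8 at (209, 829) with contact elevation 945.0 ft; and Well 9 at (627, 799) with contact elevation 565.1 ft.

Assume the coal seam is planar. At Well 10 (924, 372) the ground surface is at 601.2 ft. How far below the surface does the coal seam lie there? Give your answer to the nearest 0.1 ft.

303.9 ft

Let the plane be z = a·x + b·y + c.
Well 8−Well 7: −665a + 561b = 601.7;  Well 9−Well 7: −247a + 531b = 221.8.
Solving gives a = −0.90923, b = −0.00523.
Then c = 343.3 − a·874 − b·268 = 1139.37.
At (924, 372): z_contact = −840.13 − 1.95 + 1139.37 = 297.29 ft.
Depth below ground = 601.2 − 297.29 = 303.9 ft.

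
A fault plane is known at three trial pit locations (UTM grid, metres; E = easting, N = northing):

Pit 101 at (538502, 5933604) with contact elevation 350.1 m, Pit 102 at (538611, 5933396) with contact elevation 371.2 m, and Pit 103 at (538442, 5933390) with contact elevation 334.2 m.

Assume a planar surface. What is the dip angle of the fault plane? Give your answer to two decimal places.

Two edge vectors: Pit 101→Pit 102 = (109, -208, 21.1), Pit 101→Pit 103 = (-60, -214, -15.9).
Normal n = (Pit 101→Pit 102) × (Pit 101→Pit 103) = (7822.6, 467.1, -35806).
So ∂z/∂E = −n_x/n_z = 0.21847 and ∂z/∂N = −n_y/n_z = 0.01305.
Gradient magnitude |∇z| = √(a² + b²) = √(0.04773 + 0.00017) = 0.21886.
True dip = arctan(0.21886) = 12.35°, dipping toward W (azimuth ≈ 267°).

12.35°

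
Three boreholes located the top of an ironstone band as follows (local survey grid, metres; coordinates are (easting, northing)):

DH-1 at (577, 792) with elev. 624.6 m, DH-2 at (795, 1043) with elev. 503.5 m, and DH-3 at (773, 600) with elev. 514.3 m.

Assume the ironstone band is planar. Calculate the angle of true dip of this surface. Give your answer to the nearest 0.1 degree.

29.2°

Let the plane be z = a·E + b·N + c.
DH-2−DH-1: 218a + 251b = −121.1;  DH-3−DH-1: 196a − 192b = −110.3.
Solving gives a = −0.55942, b = 0.00340.
Gradient magnitude |∇z| = √(a² + b²) = √(0.31295 + 0.00001) = 0.55943.
True dip = arctan(0.55943) = 29.2°, dipping toward E (azimuth ≈ 090°).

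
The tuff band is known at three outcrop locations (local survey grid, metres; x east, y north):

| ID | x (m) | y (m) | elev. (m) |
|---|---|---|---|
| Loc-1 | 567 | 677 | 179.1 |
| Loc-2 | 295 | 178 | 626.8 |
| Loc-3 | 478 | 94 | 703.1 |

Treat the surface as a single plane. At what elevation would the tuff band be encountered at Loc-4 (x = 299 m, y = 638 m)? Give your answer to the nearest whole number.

Two edge vectors: Loc-1→Loc-2 = (-272, -499, 447.7), Loc-1→Loc-3 = (-89, -583, 524).
Normal n = (Loc-1→Loc-2) × (Loc-1→Loc-3) = (-466.9, 102682.7, 114165).
So ∂z/∂x = −n_x/n_z = 0.00409 and ∂z/∂y = −n_y/n_z = −0.89942.
Intercept c from Loc-1: 179.1 − 2.32 + 608.91 = 785.69.
At (299, 638): z = 1.2 − 573.8 + 785.69 = 213.1 m.

213 m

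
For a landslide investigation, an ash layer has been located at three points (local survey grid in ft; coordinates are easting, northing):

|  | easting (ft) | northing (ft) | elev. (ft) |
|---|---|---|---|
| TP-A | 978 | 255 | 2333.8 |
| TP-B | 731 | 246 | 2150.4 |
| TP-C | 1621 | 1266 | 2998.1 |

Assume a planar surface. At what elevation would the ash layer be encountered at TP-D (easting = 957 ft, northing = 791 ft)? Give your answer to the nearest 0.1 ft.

2419.8 ft

Let the plane be z = a·easting + b·northing + c.
TP-B−TP-A: −247a − 9b = −183.4;  TP-C−TP-A: 643a + 1011b = 664.3.
Solving gives a = 0.735616, b = 0.189218.
Then c = 2333.8 − a·978 − b·255 = 1566.12.
At (957, 791): z = 704.0 + 149.7 + 1566.12 = 2419.8 ft.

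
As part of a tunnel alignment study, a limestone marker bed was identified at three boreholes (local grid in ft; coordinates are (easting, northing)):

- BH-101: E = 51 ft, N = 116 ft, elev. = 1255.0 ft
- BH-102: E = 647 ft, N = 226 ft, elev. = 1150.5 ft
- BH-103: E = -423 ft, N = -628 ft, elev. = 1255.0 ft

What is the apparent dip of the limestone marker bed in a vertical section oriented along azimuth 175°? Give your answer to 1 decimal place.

8.2°

Let the plane be z = a·E + b·N + c.
BH-102−BH-101: 596a + 110b = −104.5;  BH-103−BH-101: −474a − 744b = 0.
Solving gives a = −0.19870, b = 0.12659.
Unit vector along 175° is (sin 175°, cos 175°) = (0.0872, -0.9962).
Slope in that direction = a·(0.0872) + b·(-0.9962) = −0.14343.
Apparent dip = arctan|0.14343| = 8.2° (true dip is 13.3°, so apparent ≤ true as expected).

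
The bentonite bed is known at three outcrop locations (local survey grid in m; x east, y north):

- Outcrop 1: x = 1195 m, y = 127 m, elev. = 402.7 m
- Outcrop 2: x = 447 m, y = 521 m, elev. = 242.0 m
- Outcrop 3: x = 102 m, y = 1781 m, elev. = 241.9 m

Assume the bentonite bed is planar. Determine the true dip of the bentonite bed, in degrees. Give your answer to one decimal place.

14.6°

Two edge vectors: Outcrop 1→Outcrop 2 = (-748, 394, -160.7), Outcrop 1→Outcrop 3 = (-1093, 1654, -160.8).
Normal n = (Outcrop 1→Outcrop 2) × (Outcrop 1→Outcrop 3) = (202442.6, 55366.7, -806550).
So ∂z/∂x = −n_x/n_z = 0.25100 and ∂z/∂y = −n_y/n_z = 0.06865.
Gradient magnitude |∇z| = √(a² + b²) = √(0.06300 + 0.00471) = 0.26022.
True dip = arctan(0.26022) = 14.6°, dipping toward WSW (azimuth ≈ 255°).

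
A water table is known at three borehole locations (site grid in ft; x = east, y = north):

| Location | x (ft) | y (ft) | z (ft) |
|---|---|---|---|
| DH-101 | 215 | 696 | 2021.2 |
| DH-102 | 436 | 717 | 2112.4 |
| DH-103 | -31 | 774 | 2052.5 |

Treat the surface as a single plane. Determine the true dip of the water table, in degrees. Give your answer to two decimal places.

Let the plane be z = a·x + b·y + c.
DH-102−DH-101: 221a + 21b = 91.2;  DH-103−DH-101: −246a + 78b = 31.3.
Solving gives a = 0.28818, b = 1.31015.
Gradient magnitude |∇z| = √(a² + b²) = √(0.08305 + 1.71648) = 1.34146.
True dip = arctan(1.34146) = 53.30°, dipping toward SSW (azimuth ≈ 192°).

53.30°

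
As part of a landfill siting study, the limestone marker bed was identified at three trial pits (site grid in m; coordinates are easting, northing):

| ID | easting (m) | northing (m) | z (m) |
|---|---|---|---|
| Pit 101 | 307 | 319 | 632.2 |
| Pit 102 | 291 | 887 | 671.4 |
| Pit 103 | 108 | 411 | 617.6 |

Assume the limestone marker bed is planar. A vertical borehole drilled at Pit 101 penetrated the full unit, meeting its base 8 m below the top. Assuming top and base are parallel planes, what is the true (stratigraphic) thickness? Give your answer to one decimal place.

Let the plane be z = a·easting + b·northing + c.
Pit 102−Pit 101: −16a + 568b = 39.2;  Pit 103−Pit 101: −199a + 92b = −14.6.
Solving gives a = 0.10666, b = 0.07202.
|∇z| = √(a²+b²) = 0.12870, so dip δ = arctan(0.12870) = 7.33°.
True thickness = vertical thickness × cos δ = 8 × cos 7.33° = 7.9 m.

7.9 m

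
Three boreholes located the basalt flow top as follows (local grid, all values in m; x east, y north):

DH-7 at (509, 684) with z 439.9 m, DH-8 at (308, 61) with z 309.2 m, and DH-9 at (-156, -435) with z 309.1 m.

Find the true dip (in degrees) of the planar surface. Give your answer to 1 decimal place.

25.1°

Two edge vectors: DH-7→DH-8 = (-201, -623, -130.7), DH-7→DH-9 = (-665, -1119, -130.8).
Normal n = (DH-7→DH-8) × (DH-7→DH-9) = (-64764.9, 60624.7, -189376).
So ∂z/∂x = −n_x/n_z = −0.34199 and ∂z/∂y = −n_y/n_z = 0.32013.
Gradient magnitude |∇z| = √(a² + b²) = √(0.11696 + 0.10248) = 0.46844.
True dip = arctan(0.46844) = 25.1°, dipping toward SE (azimuth ≈ 133°).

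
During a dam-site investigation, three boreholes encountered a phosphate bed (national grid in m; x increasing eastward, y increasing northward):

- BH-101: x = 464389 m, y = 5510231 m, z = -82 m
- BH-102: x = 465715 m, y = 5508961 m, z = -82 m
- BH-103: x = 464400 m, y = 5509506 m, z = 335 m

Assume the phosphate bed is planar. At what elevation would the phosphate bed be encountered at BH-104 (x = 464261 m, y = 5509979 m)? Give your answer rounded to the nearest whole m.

Let the plane be z = a·x + b·y + c.
BH-102−BH-101: 1326a − 1270b = 0;  BH-103−BH-101: 11a − 725b = 417.
Solving gives a = −0.55900483, b = −0.58365387.
Then c = -82 − a·464389 − b·5510231 = 3475581.32.
At (464261, 5509979): z = −259524.1 − 3215920.5 + 3475581.32 = 136.6 m.

137 m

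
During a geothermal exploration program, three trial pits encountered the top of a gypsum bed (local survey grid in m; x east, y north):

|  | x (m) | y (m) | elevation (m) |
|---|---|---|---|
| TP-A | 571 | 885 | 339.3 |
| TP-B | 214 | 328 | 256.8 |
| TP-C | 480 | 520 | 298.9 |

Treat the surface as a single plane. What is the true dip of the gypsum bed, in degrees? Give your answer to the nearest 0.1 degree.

Let the plane be z = a·x + b·y + c.
TP-B−TP-A: −357a − 557b = −82.5;  TP-C−TP-A: −91a − 365b = −40.4.
Solving gives a = 0.09558, b = 0.08686.
Gradient magnitude |∇z| = √(a² + b²) = √(0.00914 + 0.00754) = 0.12915.
True dip = arctan(0.12915) = 7.4°, dipping toward SW (azimuth ≈ 228°).

7.4°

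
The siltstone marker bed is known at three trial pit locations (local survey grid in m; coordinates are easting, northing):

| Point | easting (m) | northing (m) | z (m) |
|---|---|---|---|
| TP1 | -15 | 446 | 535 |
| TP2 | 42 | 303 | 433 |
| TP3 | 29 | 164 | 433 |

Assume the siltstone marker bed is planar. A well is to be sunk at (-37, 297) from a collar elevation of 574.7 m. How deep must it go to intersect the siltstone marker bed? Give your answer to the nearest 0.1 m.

Let the plane be z = a·easting + b·northing + c.
TP2−TP1: 57a − 143b = −102;  TP3−TP1: 44a − 282b = −102.
Solving gives a = −1.44940, b = 0.13556.
Then c = 535 − a·-15 − b·446 = 452.80.
At (-37, 297): z_contact = 53.63 + 40.26 + 452.80 = 546.69 m.
Depth below ground = 574.7 − 546.69 = 28.0 m.

28.0 m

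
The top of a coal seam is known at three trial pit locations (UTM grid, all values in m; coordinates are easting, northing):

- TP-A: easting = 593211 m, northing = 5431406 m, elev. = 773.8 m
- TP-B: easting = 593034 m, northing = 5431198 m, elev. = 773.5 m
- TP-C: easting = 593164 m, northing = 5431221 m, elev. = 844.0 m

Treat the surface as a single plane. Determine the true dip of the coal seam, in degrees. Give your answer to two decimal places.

39.93°

Two edge vectors: TP-A→TP-B = (-177, -208, -0.3), TP-A→TP-C = (-47, -185, 70.2).
Normal n = (TP-A→TP-B) × (TP-A→TP-C) = (-14657.1, 12439.5, 22969).
So ∂z/∂easting = −n_x/n_z = 0.63813 and ∂z/∂northing = −n_y/n_z = −0.54158.
Gradient magnitude |∇z| = √(a² + b²) = √(0.40720 + 0.29331) = 0.83696.
True dip = arctan(0.83696) = 39.93°, dipping toward NW (azimuth ≈ 310°).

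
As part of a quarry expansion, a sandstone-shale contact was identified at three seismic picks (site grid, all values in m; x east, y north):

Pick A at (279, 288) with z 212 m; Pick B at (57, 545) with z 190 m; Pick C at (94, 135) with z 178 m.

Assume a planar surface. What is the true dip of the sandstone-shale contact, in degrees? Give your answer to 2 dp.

Two edge vectors: Pick A→Pick B = (-222, 257, -22), Pick A→Pick C = (-185, -153, -34).
Normal n = (Pick A→Pick B) × (Pick A→Pick C) = (-12104, -3478, 81511).
So ∂z/∂x = −n_x/n_z = 0.14850 and ∂z/∂y = −n_y/n_z = 0.04267.
Gradient magnitude |∇z| = √(a² + b²) = √(0.02205 + 0.00182) = 0.15450.
True dip = arctan(0.15450) = 8.78°, dipping toward WSW (azimuth ≈ 254°).

8.78°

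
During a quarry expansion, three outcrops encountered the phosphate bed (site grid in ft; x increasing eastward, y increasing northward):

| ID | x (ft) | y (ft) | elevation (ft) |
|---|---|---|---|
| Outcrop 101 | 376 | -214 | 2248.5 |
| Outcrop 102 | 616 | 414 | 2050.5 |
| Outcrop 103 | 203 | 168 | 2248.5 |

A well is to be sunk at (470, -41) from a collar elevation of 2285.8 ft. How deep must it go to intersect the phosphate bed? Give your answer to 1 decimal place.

102.4 ft

Two edge vectors: Outcrop 101→Outcrop 102 = (240, 628, -198), Outcrop 101→Outcrop 103 = (-173, 382, 0).
Normal n = (Outcrop 101→Outcrop 102) × (Outcrop 101→Outcrop 103) = (75636, 34254, 200324).
So ∂z/∂x = −n_x/n_z = −0.37757 and ∂z/∂y = −n_y/n_z = −0.17099.
Intercept c from Outcrop 101: 2248.5 + 141.97 − 36.59 = 2353.87.
At (470, -41): z_contact = −177.46 + 7.01 + 2353.87 = 2183.43 ft.
Depth below ground = 2285.8 − 2183.43 = 102.4 ft.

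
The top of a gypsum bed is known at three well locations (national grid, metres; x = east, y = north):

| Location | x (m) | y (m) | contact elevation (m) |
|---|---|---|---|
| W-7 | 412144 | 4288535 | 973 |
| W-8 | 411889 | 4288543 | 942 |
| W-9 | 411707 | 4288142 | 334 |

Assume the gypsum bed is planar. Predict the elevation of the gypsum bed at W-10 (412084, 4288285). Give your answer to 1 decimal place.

602.9 m

Two edge vectors: W-7→W-8 = (-255, 8, -31), W-7→W-9 = (-437, -393, -639).
Normal n = (W-7→W-8) × (W-7→W-9) = (-17295, -149398, 103711).
So ∂z/∂x = −n_x/n_z = 0.166761481 and ∂z/∂y = −n_y/n_z = 1.440522220.
Intercept c from W-7: 973 − 68729.74 − 6177729.96 = −6245486.70.
At (412084, 4288285): z = 68719.7 + 6177369.8 − 6245486.70 = 602.9 m.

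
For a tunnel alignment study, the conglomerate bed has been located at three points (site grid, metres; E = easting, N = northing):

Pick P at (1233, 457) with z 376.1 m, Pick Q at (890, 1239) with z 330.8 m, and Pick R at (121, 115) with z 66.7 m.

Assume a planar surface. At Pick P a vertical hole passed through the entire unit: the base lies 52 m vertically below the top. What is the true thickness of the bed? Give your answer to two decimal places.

Two edge vectors: Pick P→Pick Q = (-343, 782, -45.3), Pick P→Pick R = (-1112, -342, -309.4).
Normal n = (Pick P→Pick Q) × (Pick P→Pick R) = (-257443.4, -55750.6, 986890).
So ∂z/∂E = −n_x/n_z = 0.26086 and ∂z/∂N = −n_y/n_z = 0.05649.
|∇z| = √(a²+b²) = 0.26691, so dip δ = arctan(0.26691) = 14.94°.
True thickness = vertical thickness × cos δ = 52 × cos 14.94° = 50.24 m.

50.24 m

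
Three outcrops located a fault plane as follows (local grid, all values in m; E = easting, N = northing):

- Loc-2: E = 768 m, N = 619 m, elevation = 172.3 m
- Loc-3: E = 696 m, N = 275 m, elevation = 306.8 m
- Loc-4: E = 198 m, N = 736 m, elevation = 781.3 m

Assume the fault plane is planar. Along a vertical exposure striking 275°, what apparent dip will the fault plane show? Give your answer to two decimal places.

47.29°

Let the plane be z = a·E + b·N + c.
Loc-3−Loc-2: −72a − 344b = 134.5;  Loc-4−Loc-2: −570a + 117b = 609.
Solving gives a = −1.10136, b = −0.16047.
Unit vector along 275° is (sin 275°, cos 275°) = (-0.9962, 0.0872).
Slope in that direction = a·(-0.9962) + b·(0.0872) = 1.08318.
Apparent dip = arctan|1.08318| = 47.29° (true dip is 48.1°, so apparent ≤ true as expected).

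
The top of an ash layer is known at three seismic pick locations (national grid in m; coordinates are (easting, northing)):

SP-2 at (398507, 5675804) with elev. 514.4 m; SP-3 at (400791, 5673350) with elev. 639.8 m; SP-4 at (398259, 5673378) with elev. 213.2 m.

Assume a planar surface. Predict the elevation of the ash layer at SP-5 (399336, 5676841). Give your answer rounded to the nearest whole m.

Let the plane be z = a·E + b·N + c.
SP-3−SP-2: 2284a − 2454b = 125.4;  SP-4−SP-2: −248a − 2426b = −301.2.
Solving gives a = 0.16966458, b = 0.10681088.
Then c = 514.4 − a·398507 − b·5675804 = −673335.72.
At (399336, 5676841): z = 67753.2 + 606348.4 − 673335.72 = 765.8 m.

766 m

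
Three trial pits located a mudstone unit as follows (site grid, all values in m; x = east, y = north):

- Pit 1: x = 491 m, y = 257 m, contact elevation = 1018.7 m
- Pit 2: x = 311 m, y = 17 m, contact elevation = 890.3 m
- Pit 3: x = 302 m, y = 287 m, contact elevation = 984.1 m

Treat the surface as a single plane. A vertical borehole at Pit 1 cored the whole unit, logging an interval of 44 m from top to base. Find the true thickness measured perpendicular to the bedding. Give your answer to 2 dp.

40.44 m

Let the plane be z = a·x + b·y + c.
Pit 2−Pit 1: −180a − 240b = −128.4;  Pit 3−Pit 1: −189a + 30b = −34.6.
Solving gives a = 0.23948, b = 0.35539.
|∇z| = √(a²+b²) = 0.42855, so dip δ = arctan(0.42855) = 23.20°.
True thickness = vertical thickness × cos δ = 44 × cos 23.20° = 40.44 m.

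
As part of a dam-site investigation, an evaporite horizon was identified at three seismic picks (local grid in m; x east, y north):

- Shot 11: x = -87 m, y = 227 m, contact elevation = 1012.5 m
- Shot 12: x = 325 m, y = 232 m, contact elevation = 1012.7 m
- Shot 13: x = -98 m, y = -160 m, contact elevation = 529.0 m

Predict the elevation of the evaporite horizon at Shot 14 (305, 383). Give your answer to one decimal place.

1201.7 m

Let the plane be z = a·x + b·y + c.
Shot 12−Shot 11: 412a + 5b = 0.2;  Shot 13−Shot 11: −11a − 387b = −483.5.
Solving gives a = −0.01468, b = 1.24977.
Then c = 1012.5 − a·-87 − b·227 = 727.52.
At (305, 383): z = −4.5 + 478.7 + 727.52 = 1201.7 m.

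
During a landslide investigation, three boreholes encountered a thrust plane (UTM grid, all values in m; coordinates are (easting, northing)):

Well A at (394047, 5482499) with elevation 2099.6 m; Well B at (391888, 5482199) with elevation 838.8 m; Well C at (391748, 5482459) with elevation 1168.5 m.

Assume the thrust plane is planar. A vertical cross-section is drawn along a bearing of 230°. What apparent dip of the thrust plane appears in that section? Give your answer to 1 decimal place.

51.0°

Two edge vectors: Well A→Well B = (-2159, -300, -1260.8), Well A→Well C = (-2299, -40, -931.1).
Normal n = (Well A→Well B) × (Well A→Well C) = (228898, 888334.3, -603340).
So ∂z/∂E = −n_x/n_z = 0.37938 and ∂z/∂N = −n_y/n_z = 1.47236.
Unit vector along 230° is (sin 230°, cos 230°) = (-0.7660, -0.6428).
Slope in that direction = a·(-0.7660) + b·(-0.6428) = −1.23704.
Apparent dip = arctan|1.23704| = 51.0° (true dip is 56.7°, so apparent ≤ true as expected).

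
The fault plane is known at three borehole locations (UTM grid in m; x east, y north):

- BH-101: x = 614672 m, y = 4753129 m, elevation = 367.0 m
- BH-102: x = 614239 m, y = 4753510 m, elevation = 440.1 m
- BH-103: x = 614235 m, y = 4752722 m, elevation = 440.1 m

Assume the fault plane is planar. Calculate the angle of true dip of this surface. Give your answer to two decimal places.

9.54°

Two edge vectors: BH-101→BH-102 = (-433, 381, 73.1), BH-101→BH-103 = (-437, -407, 73.1).
Normal n = (BH-101→BH-102) × (BH-101→BH-103) = (57602.8, -292.4, 342728).
So ∂z/∂x = −n_x/n_z = −0.16807 and ∂z/∂y = −n_y/n_z = 0.00085.
Gradient magnitude |∇z| = √(a² + b²) = √(0.02825 + 0.00000) = 0.16807.
True dip = arctan(0.16807) = 9.54°, dipping toward E (azimuth ≈ 090°).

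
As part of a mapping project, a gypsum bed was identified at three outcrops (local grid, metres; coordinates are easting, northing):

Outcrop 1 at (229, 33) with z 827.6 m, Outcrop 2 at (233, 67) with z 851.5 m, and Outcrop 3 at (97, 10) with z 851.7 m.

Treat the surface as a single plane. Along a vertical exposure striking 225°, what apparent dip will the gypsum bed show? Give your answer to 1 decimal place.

Let the plane be z = a·easting + b·northing + c.
Outcrop 2−Outcrop 1: 4a + 34b = 23.9;  Outcrop 3−Outcrop 1: −132a − 23b = 24.1.
Solving gives a = −0.31144, b = 0.73958.
Unit vector along 225° is (sin 225°, cos 225°) = (-0.7071, -0.7071).
Slope in that direction = a·(-0.7071) + b·(-0.7071) = −0.30274.
Apparent dip = arctan|0.30274| = 16.8° (true dip is 38.7°, so apparent ≤ true as expected).

16.8°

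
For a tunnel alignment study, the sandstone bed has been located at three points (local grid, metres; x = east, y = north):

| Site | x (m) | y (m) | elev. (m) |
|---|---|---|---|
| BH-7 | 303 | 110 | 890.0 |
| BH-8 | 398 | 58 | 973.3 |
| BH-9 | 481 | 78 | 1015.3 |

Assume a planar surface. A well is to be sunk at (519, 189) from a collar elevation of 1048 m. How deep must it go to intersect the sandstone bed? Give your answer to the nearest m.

Two edge vectors: BH-7→BH-8 = (95, -52, 83.3), BH-7→BH-9 = (178, -32, 125.3).
Normal n = (BH-7→BH-8) × (BH-7→BH-9) = (-3850, 2923.9, 6216).
So ∂z/∂x = −n_x/n_z = 0.61937 and ∂z/∂y = −n_y/n_z = −0.47038.
Intercept c from BH-7: 890 − 187.67 + 51.74 = 754.07.
At (519, 189): z_contact = 321.5 − 88.9 + 754.07 = 986.6 m.
Depth below ground = 1048 − 986.6 = 61 m.

61 m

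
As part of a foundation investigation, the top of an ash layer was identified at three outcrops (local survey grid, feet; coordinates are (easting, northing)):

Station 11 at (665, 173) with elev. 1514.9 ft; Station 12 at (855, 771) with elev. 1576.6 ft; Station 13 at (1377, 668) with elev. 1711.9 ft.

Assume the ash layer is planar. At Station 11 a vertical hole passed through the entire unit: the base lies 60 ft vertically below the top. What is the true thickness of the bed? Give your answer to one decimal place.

Let the plane be z = a·E + b·N + c.
Station 12−Station 11: 190a + 598b = 61.7;  Station 13−Station 11: 712a + 495b = 197.
Solving gives a = 0.26306, b = 0.01960.
|∇z| = √(a²+b²) = 0.26379, so dip δ = arctan(0.26379) = 14.78°.
True thickness = vertical thickness × cos δ = 60 × cos 14.78° = 58.0 ft.

58.0 ft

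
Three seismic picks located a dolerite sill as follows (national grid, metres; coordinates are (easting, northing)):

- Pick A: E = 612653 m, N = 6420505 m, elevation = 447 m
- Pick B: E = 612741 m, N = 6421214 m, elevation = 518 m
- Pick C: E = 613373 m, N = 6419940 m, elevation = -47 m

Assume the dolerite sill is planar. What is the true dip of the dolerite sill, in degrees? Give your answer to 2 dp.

Two edge vectors: Pick A→Pick B = (88, 709, 71), Pick A→Pick C = (720, -565, -494).
Normal n = (Pick A→Pick B) × (Pick A→Pick C) = (-310131, 94592, -560200).
So ∂z/∂E = −n_x/n_z = −0.55361 and ∂z/∂N = −n_y/n_z = 0.16885.
Gradient magnitude |∇z| = √(a² + b²) = √(0.30648 + 0.02851) = 0.57879.
True dip = arctan(0.57879) = 30.06°, dipping toward ESE (azimuth ≈ 107°).

30.06°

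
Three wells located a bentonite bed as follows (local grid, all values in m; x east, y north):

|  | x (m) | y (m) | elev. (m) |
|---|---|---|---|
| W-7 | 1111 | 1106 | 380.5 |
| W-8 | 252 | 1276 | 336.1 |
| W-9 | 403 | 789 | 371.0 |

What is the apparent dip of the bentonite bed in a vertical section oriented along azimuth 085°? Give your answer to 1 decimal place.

Let the plane be z = a·x + b·y + c.
W-8−W-7: −859a + 170b = −44.4;  W-9−W-7: −708a − 317b = −9.5.
Solving gives a = 0.03996, b = −0.05927.
Unit vector along 085° is (sin 85°, cos 85°) = (0.9962, 0.0872).
Slope in that direction = a·(0.9962) + b·(0.0872) = 0.03464.
Apparent dip = arctan|0.03464| = 2.0° (true dip is 4.1°, so apparent ≤ true as expected).

2.0°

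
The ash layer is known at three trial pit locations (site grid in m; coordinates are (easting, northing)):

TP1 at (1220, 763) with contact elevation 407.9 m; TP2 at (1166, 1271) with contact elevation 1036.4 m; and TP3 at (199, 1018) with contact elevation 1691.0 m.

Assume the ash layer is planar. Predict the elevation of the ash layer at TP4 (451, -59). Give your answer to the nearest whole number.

225 m

Two edge vectors: TP1→TP2 = (-54, 508, 628.5), TP1→TP3 = (-1021, 255, 1283.1).
Normal n = (TP1→TP2) × (TP1→TP3) = (491547.3, -572411.1, 504898).
So ∂z/∂E = −n_x/n_z = −0.97356 and ∂z/∂N = −n_y/n_z = 1.13372.
Intercept c from TP1: 407.9 + 1187.74 − 865.03 = 730.61.
At (451, -59): z = −439.1 − 66.9 + 730.61 = 224.7 m.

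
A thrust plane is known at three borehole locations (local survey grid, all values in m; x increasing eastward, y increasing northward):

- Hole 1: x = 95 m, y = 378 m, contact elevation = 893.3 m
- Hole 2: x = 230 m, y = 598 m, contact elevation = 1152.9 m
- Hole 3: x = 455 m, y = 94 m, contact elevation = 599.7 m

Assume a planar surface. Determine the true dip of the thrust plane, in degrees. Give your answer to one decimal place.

Two edge vectors: Hole 1→Hole 2 = (135, 220, 259.6), Hole 1→Hole 3 = (360, -284, -293.6).
Normal n = (Hole 1→Hole 2) × (Hole 1→Hole 3) = (9134.4, 133092, -117540).
So ∂z/∂x = −n_x/n_z = 0.07771 and ∂z/∂y = −n_y/n_z = 1.13231.
Gradient magnitude |∇z| = √(a² + b²) = √(0.00604 + 1.28213) = 1.13498.
True dip = arctan(1.13498) = 48.6°, dipping toward S (azimuth ≈ 184°).

48.6°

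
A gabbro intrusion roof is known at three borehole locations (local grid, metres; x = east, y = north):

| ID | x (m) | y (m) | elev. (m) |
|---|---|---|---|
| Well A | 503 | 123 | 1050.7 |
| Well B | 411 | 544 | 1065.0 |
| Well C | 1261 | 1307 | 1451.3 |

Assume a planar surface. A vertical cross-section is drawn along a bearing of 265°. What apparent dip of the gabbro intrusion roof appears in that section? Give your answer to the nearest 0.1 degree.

19.9°

Let the plane be z = a·x + b·y + c.
Well B−Well A: −92a + 421b = 14.3;  Well C−Well A: 758a + 1184b = 400.6.
Solving gives a = 0.35445, b = 0.11142.
Unit vector along 265° is (sin 265°, cos 265°) = (-0.9962, -0.0872).
Slope in that direction = a·(-0.9962) + b·(-0.0872) = −0.36281.
Apparent dip = arctan|0.36281| = 19.9° (true dip is 20.4°, so apparent ≤ true as expected).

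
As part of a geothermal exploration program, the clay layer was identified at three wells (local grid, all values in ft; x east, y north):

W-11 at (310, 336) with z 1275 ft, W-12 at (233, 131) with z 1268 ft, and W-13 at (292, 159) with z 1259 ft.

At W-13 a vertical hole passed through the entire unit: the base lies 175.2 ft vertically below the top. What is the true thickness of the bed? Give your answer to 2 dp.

Two edge vectors: W-11→W-12 = (-77, -205, -7), W-11→W-13 = (-18, -177, -16).
Normal n = (W-11→W-12) × (W-11→W-13) = (2041, -1106, 9939).
So ∂z/∂x = −n_x/n_z = −0.20535 and ∂z/∂y = −n_y/n_z = 0.11128.
|∇z| = √(a²+b²) = 0.23357, so dip δ = arctan(0.23357) = 13.15°.
True thickness = vertical thickness × cos δ = 175.2 × cos 13.15° = 170.61 ft.

170.61 ft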